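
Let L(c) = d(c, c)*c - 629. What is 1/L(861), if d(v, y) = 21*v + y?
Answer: 1/16308433 ≈ 6.1318e-8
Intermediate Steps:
d(v, y) = y + 21*v
L(c) = -629 + 22*c² (L(c) = (c + 21*c)*c - 629 = (22*c)*c - 629 = 22*c² - 629 = -629 + 22*c²)
1/L(861) = 1/(-629 + 22*861²) = 1/(-629 + 22*741321) = 1/(-629 + 16309062) = 1/16308433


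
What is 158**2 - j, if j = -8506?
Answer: 33470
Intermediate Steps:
158**2 - j = 158**2 - 1*(-8506) = 24964 + 8506 = 33470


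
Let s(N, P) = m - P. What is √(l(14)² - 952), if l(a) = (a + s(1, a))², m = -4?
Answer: 2*I*√174 ≈ 26.382*I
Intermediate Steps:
s(N, P) = -4 - P
l(a) = 16 (l(a) = (a + (-4 - a))² = (-4)² = 16)
√(l(14)² - 952) = √(16² - 952) = √(256 - 952) = √(-696) = 2*I*√174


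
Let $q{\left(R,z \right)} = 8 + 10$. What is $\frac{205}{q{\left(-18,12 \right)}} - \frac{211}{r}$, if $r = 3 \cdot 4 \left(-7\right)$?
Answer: $\frac{3503}{252} \approx 13.901$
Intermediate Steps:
$r = -84$ ($r = 12 \left(-7\right) = -84$)
$q{\left(R,z \right)} = 18$
$\frac{205}{q{\left(-18,12 \right)}} - \frac{211}{r} = \frac{205}{18} - \frac{211}{-84} = 205 \cdot \frac{1}{18} - - \frac{211}{84} = \frac{205}{18} + \frac{211}{84} = \frac{3503}{252}$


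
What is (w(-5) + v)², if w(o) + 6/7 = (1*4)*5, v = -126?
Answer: 559504/49 ≈ 11418.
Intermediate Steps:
w(o) = 134/7 (w(o) = -6/7 + (1*4)*5 = -6/7 + 4*5 = -6/7 + 20 = 134/7)
(w(-5) + v)² = (134/7 - 126)² = (-748/7)² = 559504/49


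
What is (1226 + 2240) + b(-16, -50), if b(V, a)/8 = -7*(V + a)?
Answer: 7162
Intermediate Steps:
b(V, a) = -56*V - 56*a (b(V, a) = 8*(-7*(V + a)) = 8*(-7*V - 7*a) = -56*V - 56*a)
(1226 + 2240) + b(-16, -50) = (1226 + 2240) + (-56*(-16) - 56*(-50)) = 3466 + (896 + 2800) = 3466 + 3696 = 7162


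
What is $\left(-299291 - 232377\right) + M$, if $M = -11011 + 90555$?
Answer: $-452124$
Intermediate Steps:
$M = 79544$
$\left(-299291 - 232377\right) + M = \left(-299291 - 232377\right) + 79544 = -531668 + 79544 = -452124$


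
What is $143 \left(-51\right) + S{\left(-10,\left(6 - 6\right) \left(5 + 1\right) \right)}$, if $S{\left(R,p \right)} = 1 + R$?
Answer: $-7302$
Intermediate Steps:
$143 \left(-51\right) + S{\left(-10,\left(6 - 6\right) \left(5 + 1\right) \right)} = 143 \left(-51\right) + \left(1 - 10\right) = -7293 - 9 = -7302$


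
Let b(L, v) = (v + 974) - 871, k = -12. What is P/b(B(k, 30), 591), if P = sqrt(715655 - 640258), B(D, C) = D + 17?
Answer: sqrt(75397)/694 ≈ 0.39566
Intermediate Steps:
B(D, C) = 17 + D
b(L, v) = 103 + v (b(L, v) = (974 + v) - 871 = 103 + v)
P = sqrt(75397) ≈ 274.58
P/b(B(k, 30), 591) = sqrt(75397)/(103 + 591) = sqrt(75397)/694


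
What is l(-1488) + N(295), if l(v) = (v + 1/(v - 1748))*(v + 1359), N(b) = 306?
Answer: 622147017/3236 ≈ 1.9226e+5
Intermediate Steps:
l(v) = (1359 + v)*(v + 1/(-1748 + v)) (l(v) = (v + 1/(-1748 + v))*(1359 + v) = (1359 + v)*(v + 1/(-1748 + v)))
l(-1488) + N(295) = (1359 + (-1488)³ - 2375531*(-1488) - 389*(-1488)²)/(-1748 - 1488) + 306 = (1359 - 3294646272 + 3534790128 - 389*2214144)/(-3236) + 306 = -(1359 - 3294646272 + 3534790128 - 861302016)/3236 + 306 = -1/3236*(-621156801) + 306 = 621156801/3236 + 306 = 622147017/3236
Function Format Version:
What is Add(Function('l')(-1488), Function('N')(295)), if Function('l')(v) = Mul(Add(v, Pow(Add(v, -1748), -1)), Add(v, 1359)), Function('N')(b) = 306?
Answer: Rational(622147017, 3236) ≈ 1.9226e+5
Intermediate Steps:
Function('l')(v) = Mul(Add(1359, v), Add(v, Pow(Add(-1748, v), -1))) (Function('l')(v) = Mul(Add(v, Pow(Add(-1748, v), -1)), Add(1359, v)) = Mul(Add(1359, v), Add(v, Pow(Add(-1748, v), -1))))
Add(Function('l')(-1488), Function('N')(295)) = Add(Mul(Pow(Add(-1748, -1488), -1), Add(1359, Pow(-1488, 3), Mul(-2375531, -1488), Mul(-389, Pow(-1488, 2)))), 306) = Add(Mul(Pow(-3236, -1), Add(1359, -3294646272, 3534790128, Mul(-389, 2214144))), 306) = Add(Mul(Rational(-1, 3236), Add(1359, -3294646272, 3534790128, -861302016)), 306) = Add(Mul(Rational(-1, 3236), -621156801), 306) = Add(Rational(621156801, 3236), 306) = Rational(622147017, 3236)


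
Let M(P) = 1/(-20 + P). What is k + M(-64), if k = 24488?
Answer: 2056991/84 ≈ 24488.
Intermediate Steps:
k + M(-64) = 24488 + 1/(-20 - 64) = 24488 + 1/(-84) = 24488 - 1/84 = 2056991/84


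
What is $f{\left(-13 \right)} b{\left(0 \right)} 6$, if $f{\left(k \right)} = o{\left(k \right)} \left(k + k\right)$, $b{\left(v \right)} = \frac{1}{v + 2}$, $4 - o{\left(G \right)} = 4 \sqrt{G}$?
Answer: $-312 + 312 i \sqrt{13} \approx -312.0 + 1124.9 i$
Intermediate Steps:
$o{\left(G \right)} = 4 - 4 \sqrt{G}$
$b{\left(v \right)} = \frac{1}{2 + v}$
$f{\left(k \right)} = 2 k \left(4 - 4 \sqrt{k}\right)$ ($f{\left(k \right)} = \left(4 - 4 \sqrt{k}\right) \left(k + k\right) = \left(4 - 4 \sqrt{k}\right) 2 k = 2 k \left(4 - 4 \sqrt{k}\right)$)
$f{\left(-13 \right)} b{\left(0 \right)} 6 = \left(- 8 \left(-13\right)^{\frac{3}{2}} + 8 \left(-13\right)\right) \frac{1}{2 + 0} \cdot 6 = \left(- 8 \left(- 13 i \sqrt{13}\right) - 104\right) \frac{1}{2} \cdot 6 = \left(104 i \sqrt{13} - 104\right) \frac{1}{2} \cdot 6 = \left(-104 + 104 i \sqrt{13}\right) 3 = -312 + 312 i \sqrt{13}$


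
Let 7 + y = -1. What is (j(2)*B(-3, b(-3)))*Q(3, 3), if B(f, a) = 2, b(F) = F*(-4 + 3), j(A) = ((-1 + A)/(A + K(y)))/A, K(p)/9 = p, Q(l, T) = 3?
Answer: -3/70 ≈ -0.042857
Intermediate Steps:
y = -8 (y = -7 - 1 = -8)
K(p) = 9*p
j(A) = (-1 + A)/(A*(-72 + A)) (j(A) = ((-1 + A)/(A + 9*(-8)))/A = ((-1 + A)/(A - 72))/A = ((-1 + A)/(-72 + A))/A = (-1 + A)/(A*(-72 + A)))
b(F) = -F (b(F) = F*(-1) = -F)
(j(2)*B(-3, b(-3)))*Q(3, 3) = (((-1 + 2)/(2*(-72 + 2)))*2)*3 = (((1/2)*1/(-70))*2)*3 = (((1/2)*(-1/70)*1)*2)*3 = -1/140*2*3 = -1/70*3 = -3/70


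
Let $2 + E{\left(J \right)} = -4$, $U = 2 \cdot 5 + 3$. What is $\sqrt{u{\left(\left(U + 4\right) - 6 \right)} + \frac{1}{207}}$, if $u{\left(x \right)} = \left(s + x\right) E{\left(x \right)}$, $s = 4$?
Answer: $\frac{i \sqrt{428467}}{69} \approx 9.4866 i$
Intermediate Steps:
$U = 13$ ($U = 10 + 3 = 13$)
$E{\left(J \right)} = -6$ ($E{\left(J \right)} = -2 - 4 = -6$)
$u{\left(x \right)} = -24 - 6 x$ ($u{\left(x \right)} = \left(4 + x\right) \left(-6\right) = -24 - 6 x$)
$\sqrt{u{\left(\left(U + 4\right) - 6 \right)} + \frac{1}{207}} = \sqrt{\left(-24 - 6 \left(\left(13 + 4\right) - 6\right)\right) + \frac{1}{207}} = \sqrt{\left(-24 - 6 \left(17 - 6\right)\right) + \frac{1}{207}} = \sqrt{\left(-24 - 66\right) + \frac{1}{207}} = \sqrt{-90 + \frac{1}{207}} = \sqrt{- \frac{18629}{207}} = \frac{i \sqrt{428467}}{69}$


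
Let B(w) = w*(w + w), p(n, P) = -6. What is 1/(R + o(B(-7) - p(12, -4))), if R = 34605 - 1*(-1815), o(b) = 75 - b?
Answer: 1/36391 ≈ 2.7479e-5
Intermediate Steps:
B(w) = 2*w**2 (B(w) = w*(2*w) = 2*w**2)
R = 36420 (R = 34605 + 1815 = 36420)
1/(R + o(B(-7) - p(12, -4))) = 1/(36420 + (75 - (2*(-7)**2 - 1*(-6)))) = 1/(36420 + (75 - (2*49 + 6))) = 1/(36420 + (75 - (98 + 6))) = 1/(36420 + (75 - 1*104)) = 1/(36420 + (75 - 104)) = 1/(36420 - 29) = 1/36391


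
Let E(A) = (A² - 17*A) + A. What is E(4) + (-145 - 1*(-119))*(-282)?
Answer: 7284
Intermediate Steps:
E(A) = A² - 16*A
E(4) + (-145 - 1*(-119))*(-282) = 4*(-16 + 4) + (-145 - 1*(-119))*(-282) = 4*(-12) + (-145 + 119)*(-282) = -48 - 26*(-282) = -48 + 7332 = 7284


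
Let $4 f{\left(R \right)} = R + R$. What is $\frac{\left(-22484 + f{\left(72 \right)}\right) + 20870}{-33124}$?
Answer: $\frac{789}{16562} \approx 0.047639$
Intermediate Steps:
$f{\left(R \right)} = \frac{R}{2}$ ($f{\left(R \right)} = \frac{R + R}{4} = \frac{2 R}{4} = \frac{R}{2}$)
$\frac{\left(-22484 + f{\left(72 \right)}\right) + 20870}{-33124} = \frac{\left(-22484 + \frac{1}{2} \cdot 72\right) + 20870}{-33124} = \left(\left(-22484 + 36\right) + 20870\right) \left(- \frac{1}{33124}\right) = \left(-22448 + 20870\right) \left(- \frac{1}{33124}\right) = \left(-1578\right) \left(- \frac{1}{33124}\right) = \frac{789}{16562}$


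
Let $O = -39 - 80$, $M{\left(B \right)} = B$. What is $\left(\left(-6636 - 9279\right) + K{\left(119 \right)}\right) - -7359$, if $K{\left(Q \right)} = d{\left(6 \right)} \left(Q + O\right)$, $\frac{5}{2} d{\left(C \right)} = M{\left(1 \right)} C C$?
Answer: $-8556$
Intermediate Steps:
$d{\left(C \right)} = \frac{2 C^{2}}{5}$ ($d{\left(C \right)} = \frac{2 \cdot 1 C C}{5} = \frac{2 C C}{5} = \frac{2 C^{2}}{5}$)
$O = -119$
$K{\left(Q \right)} = - \frac{8568}{5} + \frac{72 Q}{5}$ ($K{\left(Q \right)} = \frac{2 \cdot 6^{2}}{5} \left(Q - 119\right) = \frac{2}{5} \cdot 36 \left(-119 + Q\right) = \frac{72 \left(-119 + Q\right)}{5} = - \frac{8568}{5} + \frac{72 Q}{5}$)
$\left(\left(-6636 - 9279\right) + K{\left(119 \right)}\right) - -7359 = \left(\left(-6636 - 9279\right) + \left(- \frac{8568}{5} + \frac{72}{5} \cdot 119\right)\right) - -7359 = \left(\left(-6636 - 9279\right) + \left(- \frac{8568}{5} + \frac{8568}{5}\right)\right) + 7359 = \left(-15915 + 0\right) + 7359 = -15915 + 7359 = -8556$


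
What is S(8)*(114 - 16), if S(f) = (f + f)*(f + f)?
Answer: 25088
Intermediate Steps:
S(f) = 4*f² (S(f) = (2*f)*(2*f) = 4*f²)
S(8)*(114 - 16) = (4*8²)*(114 - 16) = (4*64)*98 = 256*98 = 25088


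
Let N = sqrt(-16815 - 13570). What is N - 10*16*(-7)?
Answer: 1120 + I*sqrt(30385) ≈ 1120.0 + 174.31*I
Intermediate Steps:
N = I*sqrt(30385) (N = sqrt(-30385) = I*sqrt(30385) ≈ 174.31*I)
N - 10*16*(-7) = I*sqrt(30385) - 10*16*(-7) = I*sqrt(30385) - 160*(-7) = I*sqrt(30385) - 1*(-1120) = I*sqrt(30385) + 1120 = 1120 + I*sqrt(30385)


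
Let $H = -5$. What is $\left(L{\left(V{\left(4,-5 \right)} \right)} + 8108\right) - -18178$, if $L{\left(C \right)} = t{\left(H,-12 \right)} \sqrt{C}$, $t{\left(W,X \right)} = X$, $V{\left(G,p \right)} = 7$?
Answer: $26286 - 12 \sqrt{7} \approx 26254.0$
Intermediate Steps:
$L{\left(C \right)} = - 12 \sqrt{C}$
$\left(L{\left(V{\left(4,-5 \right)} \right)} + 8108\right) - -18178 = \left(- 12 \sqrt{7} + 8108\right) - -18178 = \left(8108 - 12 \sqrt{7}\right) + 18178 = 26286 - 12 \sqrt{7}$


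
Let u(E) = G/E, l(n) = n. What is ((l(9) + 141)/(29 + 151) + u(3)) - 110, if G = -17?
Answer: -689/6 ≈ -114.83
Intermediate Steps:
u(E) = -17/E
((l(9) + 141)/(29 + 151) + u(3)) - 110 = ((9 + 141)/(29 + 151) - 17/3) - 110 = (150/180 - 17*⅓) - 110 = (150*(1/180) - 17/3) - 110 = (⅚ - 17/3) - 110 = -29/6 - 110 = -689/6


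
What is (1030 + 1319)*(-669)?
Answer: -1571481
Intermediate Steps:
(1030 + 1319)*(-669) = 2349*(-669) = -1571481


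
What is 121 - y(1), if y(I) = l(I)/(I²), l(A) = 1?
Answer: 120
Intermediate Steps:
y(I) = I⁻² (y(I) = 1/I² = I⁻²)
121 - y(1) = 121 - 1/1² = 121 - 1*1 = 121 - 1 = 120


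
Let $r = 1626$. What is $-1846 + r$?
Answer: $-220$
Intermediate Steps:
$-1846 + r = -1846 + 1626 = -220$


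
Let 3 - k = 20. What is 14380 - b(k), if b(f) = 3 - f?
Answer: 14360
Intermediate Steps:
k = -17 (k = 3 - 1*20 = 3 - 20 = -17)
14380 - b(k) = 14380 - (3 - 1*(-17)) = 14380 - (3 + 17) = 14380 - 1*20 = 14380 - 20 = 14360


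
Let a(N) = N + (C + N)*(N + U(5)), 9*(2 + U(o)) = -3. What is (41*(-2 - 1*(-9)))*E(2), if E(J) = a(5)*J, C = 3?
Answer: 45346/3 ≈ 15115.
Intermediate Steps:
U(o) = -7/3 (U(o) = -2 + (1/9)*(-3) = -2 - 1/3 = -7/3)
a(N) = N + (3 + N)*(-7/3 + N) (a(N) = N + (3 + N)*(N - 7/3) = N + (3 + N)*(-7/3 + N))
E(J) = 79*J/3 (E(J) = (-7 + 5**2 + (5/3)*5)*J = (-7 + 25 + 25/3)*J = 79*J/3)
(41*(-2 - 1*(-9)))*E(2) = (41*(-2 - 1*(-9)))*((79/3)*2) = (41*(-2 + 9))*(158/3) = (41*7)*(158/3) = 287*(158/3) = 45346/3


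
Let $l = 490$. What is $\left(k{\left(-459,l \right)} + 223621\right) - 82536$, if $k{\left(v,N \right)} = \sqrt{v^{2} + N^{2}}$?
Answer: $141085 + \sqrt{450781} \approx 1.4176 \cdot 10^{5}$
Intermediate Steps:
$k{\left(v,N \right)} = \sqrt{N^{2} + v^{2}}$
$\left(k{\left(-459,l \right)} + 223621\right) - 82536 = \left(\sqrt{490^{2} + \left(-459\right)^{2}} + 223621\right) - 82536 = \left(\sqrt{240100 + 210681} + 223621\right) - 82536 = \left(\sqrt{450781} + 223621\right) - 82536 = \left(223621 + \sqrt{450781}\right) - 82536 = 141085 + \sqrt{450781}$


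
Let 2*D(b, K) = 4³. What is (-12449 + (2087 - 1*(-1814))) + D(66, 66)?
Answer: -8516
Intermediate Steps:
D(b, K) = 32 (D(b, K) = (½)*4³ = (½)*64 = 32)
(-12449 + (2087 - 1*(-1814))) + D(66, 66) = (-12449 + (2087 - 1*(-1814))) + 32 = (-12449 + (2087 + 1814)) + 32 = (-12449 + 3901) + 32 = -8548 + 32 = -8516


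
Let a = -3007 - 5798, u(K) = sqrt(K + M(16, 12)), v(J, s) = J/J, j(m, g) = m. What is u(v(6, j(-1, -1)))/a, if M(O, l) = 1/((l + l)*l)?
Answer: -17*sqrt(2)/211320 ≈ -0.00011377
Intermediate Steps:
M(O, l) = 1/(2*l**2) (M(O, l) = 1/(((2*l))*l) = (1/(2*l))/l = 1/(2*l**2))
v(J, s) = 1
u(K) = sqrt(1/288 + K) (u(K) = sqrt(K + (1/2)/12**2) = sqrt(K + (1/2)*(1/144)) = sqrt(K + 1/288) = sqrt(1/288 + K))
a = -8805
u(v(6, j(-1, -1)))/a = (sqrt(2 + 576*1)/24)/(-8805) = (sqrt(2 + 576)/24)*(-1/8805) = (sqrt(578)/24)*(-1/8805) = ((17*sqrt(2))/24)*(-1/8805) = (17*sqrt(2)/24)*(-1/8805) = -17*sqrt(2)/211320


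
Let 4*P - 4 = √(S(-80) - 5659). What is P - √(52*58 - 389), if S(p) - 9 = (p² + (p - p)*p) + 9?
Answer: 1 - √2627 + √759/4 ≈ -43.367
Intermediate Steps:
S(p) = 18 + p² (S(p) = 9 + ((p² + (p - p)*p) + 9) = 9 + ((p² + 0*p) + 9) = 9 + ((p² + 0) + 9) = 9 + (p² + 9) = 9 + (9 + p²) = 18 + p²)
P = 1 + √759/4 (P = 1 + √((18 + (-80)²) - 5659)/4 = 1 + √((18 + 6400) - 5659)/4 = 1 + √(6418 - 5659)/4 = 1 + √759/4 ≈ 7.8875)
P - √(52*58 - 389) = (1 + √759/4) - √(52*58 - 389) = (1 + √759/4) - √(3016 - 389) = (1 + √759/4) - √2627 = 1 - √2627 + √759/4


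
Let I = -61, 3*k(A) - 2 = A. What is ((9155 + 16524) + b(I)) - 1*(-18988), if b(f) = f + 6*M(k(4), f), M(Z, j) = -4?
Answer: 44582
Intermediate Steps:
k(A) = ⅔ + A/3
b(f) = -24 + f (b(f) = f + 6*(-4) = f - 24 = -24 + f)
((9155 + 16524) + b(I)) - 1*(-18988) = ((9155 + 16524) + (-24 - 61)) - 1*(-18988) = (25679 - 85) + 18988 = 25594 + 18988 = 44582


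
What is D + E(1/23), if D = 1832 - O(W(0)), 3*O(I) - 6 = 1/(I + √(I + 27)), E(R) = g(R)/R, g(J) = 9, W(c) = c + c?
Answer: 2037 - √3/27 ≈ 2036.9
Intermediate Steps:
W(c) = 2*c
E(R) = 9/R
O(I) = 2 + 1/(3*(I + √(27 + I))) (O(I) = 2 + 1/(3*(I + √(I + 27))) = 2 + 1/(3*(I + √(27 + I))))
D = 1832 - √3*(⅓ + 6*√3)/9 (D = 1832 - (⅓ + 2*(2*0) + 2*√(27 + 2*0))/(2*0 + √(27 + 2*0)) = 1832 - (⅓ + 2*0 + 2*√(27 + 0))/(0 + √(27 + 0)) = 1832 - (⅓ + 0 + 2*√27)/(0 + √27) = 1832 - (⅓ + 0 + 2*(3*√3))/(0 + 3*√3) = 1832 - (⅓ + 0 + 6*√3)/(3*√3) = 1832 - √3/9*(⅓ + 6*√3) = 1832 - √3*(⅓ + 6*√3)/9 ≈ 1829.9)
D + E(1/23) = (1830 - √3/27) + 9/(1/23) = (1830 - √3/27) + 9*23 = (1830 - √3/27) + 207 = 2037 - √3/27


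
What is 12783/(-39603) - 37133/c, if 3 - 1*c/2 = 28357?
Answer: 248559945/748602308 ≈ 0.33203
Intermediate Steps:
c = -56708 (c = 6 - 2*28357 = 6 - 56714 = -56708)
12783/(-39603) - 37133/c = 12783/(-39603) - 37133/(-56708) = 12783*(-1/39603) - 37133*(-1/56708) = -4261/13201 + 37133/56708 = 248559945/748602308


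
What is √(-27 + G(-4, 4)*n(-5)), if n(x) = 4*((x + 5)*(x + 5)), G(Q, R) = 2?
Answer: 3*I*√3 ≈ 5.1962*I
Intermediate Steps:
n(x) = 4*(5 + x)² (n(x) = 4*((5 + x)*(5 + x)) = 4*(5 + x)²)
√(-27 + G(-4, 4)*n(-5)) = √(-27 + 2*(4*(5 - 5)²)) = √(-27 + 2*(4*0²)) = √(-27 + 2*(4*0)) = √(-27 + 2*0) = √(-27 + 0) = √(-27) = 3*I*√3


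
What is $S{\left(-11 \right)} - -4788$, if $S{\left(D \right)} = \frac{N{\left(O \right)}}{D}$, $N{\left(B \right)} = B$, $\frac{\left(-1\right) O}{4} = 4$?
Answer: $\frac{52684}{11} \approx 4789.5$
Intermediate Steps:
$O = -16$ ($O = \left(-4\right) 4 = -16$)
$S{\left(D \right)} = - \frac{16}{D}$
$S{\left(-11 \right)} - -4788 = - \frac{16}{-11} - -4788 = \left(-16\right) \left(- \frac{1}{11}\right) + 4788 = \frac{16}{11} + 4788 = \frac{52684}{11}$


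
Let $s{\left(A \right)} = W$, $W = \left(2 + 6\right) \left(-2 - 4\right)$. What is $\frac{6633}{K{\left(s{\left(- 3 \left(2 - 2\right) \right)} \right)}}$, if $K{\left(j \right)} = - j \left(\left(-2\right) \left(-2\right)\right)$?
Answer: $\frac{2211}{64} \approx 34.547$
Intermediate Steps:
$W = -48$ ($W = 8 \left(-6\right) = -48$)
$s{\left(A \right)} = -48$
$K{\left(j \right)} = - 4 j$ ($K{\left(j \right)} = - j 4 = - 4 j$)
$\frac{6633}{K{\left(s{\left(- 3 \left(2 - 2\right) \right)} \right)}} = \frac{6633}{\left(-4\right) \left(-48\right)} = \frac{6633}{192} = 6633 \cdot \frac{1}{192} = \frac{2211}{64}$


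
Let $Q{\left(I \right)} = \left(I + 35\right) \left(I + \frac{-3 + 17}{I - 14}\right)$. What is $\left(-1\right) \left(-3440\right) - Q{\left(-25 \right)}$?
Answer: $\frac{144050}{39} \approx 3693.6$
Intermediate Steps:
$Q{\left(I \right)} = \left(35 + I\right) \left(I + \frac{14}{-14 + I}\right)$
$\left(-1\right) \left(-3440\right) - Q{\left(-25 \right)} = \left(-1\right) \left(-3440\right) - \frac{490 + \left(-25\right)^{3} - -11900 + 21 \left(-25\right)^{2}}{-14 - 25} = 3440 - \frac{490 - 15625 + 11900 + 21 \cdot 625}{-39} = 3440 - - \frac{490 - 15625 + 11900 + 13125}{39} = 3440 - \left(- \frac{1}{39}\right) 9890 = 3440 - - \frac{9890}{39} = 3440 + \frac{9890}{39} = \frac{144050}{39}$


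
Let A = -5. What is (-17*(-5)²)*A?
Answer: 2125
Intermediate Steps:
(-17*(-5)²)*A = -17*(-5)²*(-5) = -17*25*(-5) = -425*(-5) = 2125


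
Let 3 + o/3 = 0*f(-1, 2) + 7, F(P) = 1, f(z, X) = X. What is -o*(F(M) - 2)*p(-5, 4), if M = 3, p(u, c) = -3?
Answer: -36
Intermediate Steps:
o = 12 (o = -9 + 3*(0*2 + 7) = -9 + 3*(0 + 7) = -9 + 3*7 = -9 + 21 = 12)
-o*(F(M) - 2)*p(-5, 4) = -12*(1 - 2)*(-3) = -12*(-1*(-3)) = -12*3 = -1*36 = -36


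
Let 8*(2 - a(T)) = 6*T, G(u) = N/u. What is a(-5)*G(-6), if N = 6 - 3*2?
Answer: 0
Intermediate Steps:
N = 0 (N = 6 - 6 = 0)
G(u) = 0 (G(u) = 0/u = 0)
a(T) = 2 - 3*T/4
a(-5)*G(-6) = (2 - 3/4*(-5))*0 = (2 + 15/4)*0 = (23/4)*0 = 0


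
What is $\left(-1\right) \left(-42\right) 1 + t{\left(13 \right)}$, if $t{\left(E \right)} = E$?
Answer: $55$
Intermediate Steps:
$\left(-1\right) \left(-42\right) 1 + t{\left(13 \right)} = \left(-1\right) \left(-42\right) 1 + 13 = 42 \cdot 1 + 13 = 42 + 13 = 55$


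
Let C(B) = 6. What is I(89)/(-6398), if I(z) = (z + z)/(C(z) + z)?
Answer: -89/303905 ≈ -0.00029285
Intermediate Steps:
I(z) = 2*z/(6 + z) (I(z) = (z + z)/(6 + z) = (2*z)/(6 + z) = 2*z/(6 + z))
I(89)/(-6398) = (2*89/(6 + 89))/(-6398) = (2*89/95)*(-1/6398) = (2*89*(1/95))*(-1/6398) = (178/95)*(-1/6398) = -89/303905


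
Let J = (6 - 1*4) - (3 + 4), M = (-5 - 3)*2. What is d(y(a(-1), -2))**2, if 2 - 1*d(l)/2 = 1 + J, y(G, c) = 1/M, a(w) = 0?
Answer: 144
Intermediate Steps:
M = -16 (M = -8*2 = -16)
y(G, c) = -1/16 (y(G, c) = 1/(-16) = -1/16)
J = -5 (J = (6 - 4) - 1*7 = 2 - 7 = -5)
d(l) = 12 (d(l) = 4 - 2*(1 - 5) = 4 - 2*(-4) = 4 + 8 = 12)
d(y(a(-1), -2))**2 = 12**2 = 144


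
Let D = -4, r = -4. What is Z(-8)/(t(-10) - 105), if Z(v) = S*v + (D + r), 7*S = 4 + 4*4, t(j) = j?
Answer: 216/805 ≈ 0.26832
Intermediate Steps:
S = 20/7 (S = (4 + 4*4)/7 = (4 + 16)/7 = (⅐)*20 = 20/7 ≈ 2.8571)
Z(v) = -8 + 20*v/7 (Z(v) = 20*v/7 + (-4 - 4) = 20*v/7 - 8 = -8 + 20*v/7)
Z(-8)/(t(-10) - 105) = (-8 + (20/7)*(-8))/(-10 - 105) = (-8 - 160/7)/(-115) = -1/115*(-216/7) = 216/805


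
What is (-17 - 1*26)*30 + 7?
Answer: -1283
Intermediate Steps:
(-17 - 1*26)*30 + 7 = (-17 - 26)*30 + 7 = -43*30 + 7 = -1290 + 7 = -1283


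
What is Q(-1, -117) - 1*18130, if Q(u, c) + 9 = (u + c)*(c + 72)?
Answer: -12829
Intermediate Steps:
Q(u, c) = -9 + (72 + c)*(c + u) (Q(u, c) = -9 + (u + c)*(c + 72) = -9 + (c + u)*(72 + c) = -9 + (72 + c)*(c + u))
Q(-1, -117) - 1*18130 = (-9 + (-117)² + 72*(-117) + 72*(-1) - 117*(-1)) - 1*18130 = (-9 + 13689 - 8424 - 72 + 117) - 18130 = 5301 - 18130 = -12829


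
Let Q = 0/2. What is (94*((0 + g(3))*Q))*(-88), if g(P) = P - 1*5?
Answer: 0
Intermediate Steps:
g(P) = -5 + P (g(P) = P - 5 = -5 + P)
Q = 0 (Q = 0*(½) = 0)
(94*((0 + g(3))*Q))*(-88) = (94*((0 + (-5 + 3))*0))*(-88) = (94*((0 - 2)*0))*(-88) = (94*(-2*0))*(-88) = (94*0)*(-88) = 0*(-88) = 0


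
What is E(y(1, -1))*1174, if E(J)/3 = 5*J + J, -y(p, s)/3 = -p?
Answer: 63396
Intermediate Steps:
y(p, s) = 3*p (y(p, s) = -(-3)*p = 3*p)
E(J) = 18*J (E(J) = 3*(5*J + J) = 3*(6*J) = 18*J)
E(y(1, -1))*1174 = (18*(3*1))*1174 = (18*3)*1174 = 54*1174 = 63396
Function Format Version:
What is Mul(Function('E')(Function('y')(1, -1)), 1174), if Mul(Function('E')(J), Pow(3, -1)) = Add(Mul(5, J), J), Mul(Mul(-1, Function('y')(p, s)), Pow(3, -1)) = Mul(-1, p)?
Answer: 63396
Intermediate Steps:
Function('y')(p, s) = Mul(3, p) (Function('y')(p, s) = Mul(-3, Mul(-1, p)) = Mul(3, p))
Function('E')(J) = Mul(18, J) (Function('E')(J) = Mul(3, Add(Mul(5, J), J)) = Mul(3, Mul(6, J)) = Mul(18, J))
Mul(Function('E')(Function('y')(1, -1)), 1174) = Mul(Mul(18, Mul(3, 1)), 1174) = Mul(Mul(18, 3), 1174) = Mul(54, 1174) = 63396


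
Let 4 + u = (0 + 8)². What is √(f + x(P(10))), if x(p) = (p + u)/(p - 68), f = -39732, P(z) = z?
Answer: I*√33415627/29 ≈ 199.33*I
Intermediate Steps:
u = 60 (u = -4 + (0 + 8)² = -4 + 8² = -4 + 64 = 60)
x(p) = (60 + p)/(-68 + p) (x(p) = (p + 60)/(p - 68) = (60 + p)/(-68 + p))
√(f + x(P(10))) = √(-39732 + (60 + 10)/(-68 + 10)) = √(-39732 + 70/(-58)) = √(-39732 - 1/58*70) = √(-39732 - 35/29) = √(-1152263/29) = I*√33415627/29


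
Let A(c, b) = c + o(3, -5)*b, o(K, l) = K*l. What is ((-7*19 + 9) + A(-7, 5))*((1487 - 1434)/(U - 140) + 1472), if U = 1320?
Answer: -178912339/590 ≈ -3.0324e+5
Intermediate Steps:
A(c, b) = c - 15*b (A(c, b) = c + (3*(-5))*b = c - 15*b)
((-7*19 + 9) + A(-7, 5))*((1487 - 1434)/(U - 140) + 1472) = ((-7*19 + 9) + (-7 - 15*5))*((1487 - 1434)/(1320 - 140) + 1472) = ((-133 + 9) + (-7 - 75))*(53/1180 + 1472) = (-124 - 82)*(53*(1/1180) + 1472) = -206*(53/1180 + 1472) = -206*1737013/1180 = -178912339/590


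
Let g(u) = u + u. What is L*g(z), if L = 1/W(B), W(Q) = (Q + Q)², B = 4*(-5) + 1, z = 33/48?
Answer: 11/11552 ≈ 0.00095222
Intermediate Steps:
z = 11/16 (z = 33*(1/48) = 11/16 ≈ 0.68750)
g(u) = 2*u
B = -19 (B = -20 + 1 = -19)
W(Q) = 4*Q² (W(Q) = (2*Q)² = 4*Q²)
L = 1/1444 (L = 1/(4*(-19)²) = 1/(4*361) = 1/1444 ≈ 0.00069252)
L*g(z) = (2*(11/16))/1444 = (1/1444)*(11/8) = 11/11552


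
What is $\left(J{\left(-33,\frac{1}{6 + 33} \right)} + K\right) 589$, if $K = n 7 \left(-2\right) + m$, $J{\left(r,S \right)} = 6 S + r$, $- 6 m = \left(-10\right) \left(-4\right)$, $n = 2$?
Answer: $- \frac{1550837}{39} \approx -39765.0$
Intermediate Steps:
$m = - \frac{20}{3}$ ($m = - \frac{\left(-10\right) \left(-4\right)}{6} = \left(- \frac{1}{6}\right) 40 = - \frac{20}{3} \approx -6.6667$)
$J{\left(r,S \right)} = r + 6 S$
$K = - \frac{104}{3}$ ($K = 2 \cdot 7 \left(-2\right) - \frac{20}{3} = 14 \left(-2\right) - \frac{20}{3} = -28 - \frac{20}{3} = - \frac{104}{3} \approx -34.667$)
$\left(J{\left(-33,\frac{1}{6 + 33} \right)} + K\right) 589 = \left(\left(-33 + \frac{6}{6 + 33}\right) - \frac{104}{3}\right) 589 = \left(\left(-33 + \frac{6}{39}\right) - \frac{104}{3}\right) 589 = \left(\left(-33 + 6 \cdot \frac{1}{39}\right) - \frac{104}{3}\right) 589 = \left(\left(-33 + \frac{2}{13}\right) - \frac{104}{3}\right) 589 = \left(- \frac{427}{13} - \frac{104}{3}\right) 589 = \left(- \frac{2633}{39}\right) 589 = - \frac{1550837}{39}$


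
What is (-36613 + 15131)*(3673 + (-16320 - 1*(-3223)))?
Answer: 202446368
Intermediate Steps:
(-36613 + 15131)*(3673 + (-16320 - 1*(-3223))) = -21482*(3673 + (-16320 + 3223)) = -21482*(3673 - 13097) = -21482*(-9424) = 202446368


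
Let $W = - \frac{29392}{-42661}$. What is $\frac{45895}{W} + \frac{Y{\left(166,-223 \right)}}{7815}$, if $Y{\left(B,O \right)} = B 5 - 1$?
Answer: $\frac{15301220705893}{229698480} \approx 66614.0$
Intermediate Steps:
$W = \frac{29392}{42661}$ ($W = \left(-29392\right) \left(- \frac{1}{42661}\right) = \frac{29392}{42661} \approx 0.68897$)
$Y{\left(B,O \right)} = -1 + 5 B$ ($Y{\left(B,O \right)} = 5 B - 1 = -1 + 5 B$)
$\frac{45895}{W} + \frac{Y{\left(166,-223 \right)}}{7815} = \frac{45895}{\frac{29392}{42661}} + \frac{-1 + 5 \cdot 166}{7815} = 45895 \cdot \frac{42661}{29392} + \left(-1 + 830\right) \frac{1}{7815} = \frac{1957926595}{29392} + 829 \cdot \frac{1}{7815} = \frac{1957926595}{29392} + \frac{829}{7815} = \frac{15301220705893}{229698480}$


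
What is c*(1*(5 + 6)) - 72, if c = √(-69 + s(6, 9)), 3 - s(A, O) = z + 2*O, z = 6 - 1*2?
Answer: -72 + 22*I*√22 ≈ -72.0 + 103.19*I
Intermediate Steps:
z = 4 (z = 6 - 2 = 4)
s(A, O) = -1 - 2*O (s(A, O) = 3 - (4 + 2*O) = 3 + (-4 - 2*O) = -1 - 2*O)
c = 2*I*√22 (c = √(-69 + (-1 - 2*9)) = √(-69 + (-1 - 18)) = √(-69 - 19) = √(-88) = 2*I*√22 ≈ 9.3808*I)
c*(1*(5 + 6)) - 72 = (2*I*√22)*(1*(5 + 6)) - 72 = (2*I*√22)*(1*11) - 72 = (2*I*√22)*11 - 72 = 22*I*√22 - 72 = -72 + 22*I*√22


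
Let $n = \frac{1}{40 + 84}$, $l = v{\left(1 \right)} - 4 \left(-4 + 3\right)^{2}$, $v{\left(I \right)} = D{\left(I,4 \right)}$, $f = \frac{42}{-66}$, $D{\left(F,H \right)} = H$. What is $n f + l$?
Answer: $- \frac{7}{1364} \approx -0.005132$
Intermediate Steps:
$f = - \frac{7}{11}$ ($f = 42 \left(- \frac{1}{66}\right) = - \frac{7}{11} \approx -0.63636$)
$v{\left(I \right)} = 4$
$l = 0$ ($l = 4 - 4 \left(-4 + 3\right)^{2} = 4 - 4 \left(-1\right)^{2} = 4 - 4 \cdot 1 = 4 - 4 = 0$)
$n = \frac{1}{124} \approx 0.0080645$
$n f + l = \frac{1}{124} \left(- \frac{7}{11}\right) + 0 = - \frac{7}{1364} + 0 = - \frac{7}{1364}$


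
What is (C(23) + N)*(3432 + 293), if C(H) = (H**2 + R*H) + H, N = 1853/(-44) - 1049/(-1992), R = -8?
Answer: 26642544725/21912 ≈ 1.2159e+6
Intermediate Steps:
N = -911255/21912 (N = 1853*(-1/44) - 1049*(-1/1992) = -1853/44 + 1049/1992 = -911255/21912 ≈ -41.587)
C(H) = H**2 - 7*H (C(H) = (H**2 - 8*H) + H = H**2 - 7*H)
(C(23) + N)*(3432 + 293) = (23*(-7 + 23) - 911255/21912)*(3432 + 293) = (23*16 - 911255/21912)*3725 = (368 - 911255/21912)*3725 = (7152361/21912)*3725 = 26642544725/21912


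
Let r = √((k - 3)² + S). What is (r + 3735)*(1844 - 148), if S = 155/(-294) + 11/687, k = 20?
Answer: 6334560 + 848*√26686923078/4809 ≈ 6.3634e+6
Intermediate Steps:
S = -34417/67326 (S = 155*(-1/294) + 11*(1/687) = -155/294 + 11/687 = -34417/67326 ≈ -0.51120)
r = √26686923078/9618 (r = √((20 - 3)² - 34417/67326) = √(17² - 34417/67326) = √(289 - 34417/67326) = √(19422797/67326) = √26686923078/9618 ≈ 16.985)
(r + 3735)*(1844 - 148) = (√26686923078/9618 + 3735)*(1844 - 148) = (3735 + √26686923078/9618)*1696 = 6334560 + 848*√26686923078/4809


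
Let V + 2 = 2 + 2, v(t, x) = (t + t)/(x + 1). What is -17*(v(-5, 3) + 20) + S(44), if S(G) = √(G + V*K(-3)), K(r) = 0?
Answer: -595/2 + 2*√11 ≈ -290.87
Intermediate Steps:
v(t, x) = 2*t/(1 + x) (v(t, x) = (2*t)/(1 + x) = 2*t/(1 + x))
V = 2 (V = -2 + (2 + 2) = -2 + 4 = 2)
S(G) = √G (S(G) = √(G + 2*0) = √(G + 0) = √G)
-17*(v(-5, 3) + 20) + S(44) = -17*(2*(-5)/(1 + 3) + 20) + √44 = -17*(2*(-5)/4 + 20) + 2*√11 = -17*(2*(-5)*(¼) + 20) + 2*√11 = -17*(-5/2 + 20) + 2*√11 = -17*35/2 + 2*√11 = -595/2 + 2*√11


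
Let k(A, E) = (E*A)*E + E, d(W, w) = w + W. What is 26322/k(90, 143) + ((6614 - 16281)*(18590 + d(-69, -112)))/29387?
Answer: -327543675766445/54088331011 ≈ -6055.7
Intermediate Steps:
d(W, w) = W + w
k(A, E) = E + A*E**2 (k(A, E) = (A*E)*E + E = A*E**2 + E = E + A*E**2)
26322/k(90, 143) + ((6614 - 16281)*(18590 + d(-69, -112)))/29387 = 26322/((143*(1 + 90*143))) + ((6614 - 16281)*(18590 + (-69 - 112)))/29387 = 26322/((143*(1 + 12870))) - 9667*(18590 - 181)*(1/29387) = 26322/((143*12871)) - 9667*18409*(1/29387) = 26322/1840553 - 177959803*1/29387 = 26322*(1/1840553) - 177959803/29387 = 26322/1840553 - 177959803/29387 = -327543675766445/54088331011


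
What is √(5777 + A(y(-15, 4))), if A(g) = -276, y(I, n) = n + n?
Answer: √5501 ≈ 74.169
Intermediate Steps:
y(I, n) = 2*n
√(5777 + A(y(-15, 4))) = √(5777 - 276) = √5501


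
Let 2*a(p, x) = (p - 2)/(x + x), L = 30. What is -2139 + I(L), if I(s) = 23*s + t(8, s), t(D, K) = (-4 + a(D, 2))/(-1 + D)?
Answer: -40585/28 ≈ -1449.5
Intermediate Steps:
a(p, x) = (-2 + p)/(4*x) (a(p, x) = ((p - 2)/(x + x))/2 = ((-2 + p)/((2*x)))/2 = ((-2 + p)*(1/(2*x)))/2 = ((-2 + p)/(2*x))/2 = (-2 + p)/(4*x))
t(D, K) = (-17/4 + D/8)/(-1 + D) (t(D, K) = (-4 + (¼)*(-2 + D)/2)/(-1 + D) = (-4 + (¼)*(½)*(-2 + D))/(-1 + D) = (-4 + (-¼ + D/8))/(-1 + D) = (-17/4 + D/8)/(-1 + D))
I(s) = -13/28 + 23*s (I(s) = 23*s + (-34 + 8)/(8*(-1 + 8)) = 23*s + (⅛)*(-26)/7 = 23*s + (⅛)*(⅐)*(-26) = 23*s - 13/28 = -13/28 + 23*s)
-2139 + I(L) = -2139 + (-13/28 + 23*30) = -2139 + (-13/28 + 690) = -2139 + 19307/28 = -40585/28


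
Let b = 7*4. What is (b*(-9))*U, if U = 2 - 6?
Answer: 1008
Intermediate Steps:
U = -4
b = 28
(b*(-9))*U = (28*(-9))*(-4) = -252*(-4) = 1008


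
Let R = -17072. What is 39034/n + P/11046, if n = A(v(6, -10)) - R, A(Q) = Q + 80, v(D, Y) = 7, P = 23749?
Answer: 838678655/189538314 ≈ 4.4249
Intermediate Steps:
A(Q) = 80 + Q
n = 17159 (n = (80 + 7) - 1*(-17072) = 87 + 17072 = 17159)
39034/n + P/11046 = 39034/17159 + 23749/11046 = 838678655/189538314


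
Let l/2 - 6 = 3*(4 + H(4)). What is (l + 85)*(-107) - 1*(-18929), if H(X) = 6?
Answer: 2130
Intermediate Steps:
l = 72 (l = 12 + 2*(3*(4 + 6)) = 12 + 2*(3*10) = 12 + 2*30 = 12 + 60 = 72)
(l + 85)*(-107) - 1*(-18929) = (72 + 85)*(-107) - 1*(-18929) = 157*(-107) + 18929 = -16799 + 18929 = 2130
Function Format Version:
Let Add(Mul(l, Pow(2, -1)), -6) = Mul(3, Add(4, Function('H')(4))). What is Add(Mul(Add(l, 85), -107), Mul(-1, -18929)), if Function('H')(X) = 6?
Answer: 2130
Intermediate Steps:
l = 72 (l = Add(12, Mul(2, Mul(3, Add(4, 6)))) = Add(12, Mul(2, Mul(3, 10))) = Add(12, Mul(2, 30)) = Add(12, 60) = 72)
Add(Mul(Add(l, 85), -107), Mul(-1, -18929)) = Add(Mul(Add(72, 85), -107), Mul(-1, -18929)) = Add(Mul(157, -107), 18929) = Add(-16799, 18929) = 2130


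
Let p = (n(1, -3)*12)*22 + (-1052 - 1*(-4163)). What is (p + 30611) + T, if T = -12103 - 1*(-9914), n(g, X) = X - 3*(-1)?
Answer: 31533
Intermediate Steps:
n(g, X) = 3 + X (n(g, X) = X + 3 = 3 + X)
p = 3111 (p = ((3 - 3)*12)*22 + (-1052 - 1*(-4163)) = (0*12)*22 + (-1052 + 4163) = 0*22 + 3111 = 0 + 3111 = 3111)
T = -2189 (T = -12103 + 9914 = -2189)
(p + 30611) + T = (3111 + 30611) - 2189 = 33722 - 2189 = 31533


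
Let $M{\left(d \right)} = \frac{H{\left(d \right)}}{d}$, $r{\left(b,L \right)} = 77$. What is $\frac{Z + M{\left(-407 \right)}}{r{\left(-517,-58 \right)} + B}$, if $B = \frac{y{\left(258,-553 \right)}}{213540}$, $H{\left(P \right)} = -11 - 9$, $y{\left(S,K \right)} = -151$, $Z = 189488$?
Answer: $\frac{16468554151440}{6692068603} \approx 2460.9$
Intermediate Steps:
$H{\left(P \right)} = -20$
$M{\left(d \right)} = - \frac{20}{d}$
$B = - \frac{151}{213540} \approx -0.00070713$
$\frac{Z + M{\left(-407 \right)}}{r{\left(-517,-58 \right)} + B} = \frac{189488 - \frac{20}{-407}}{77 - \frac{151}{213540}} = \frac{189488 - - \frac{20}{407}}{\frac{16442429}{213540}} = \left(189488 + \frac{20}{407}\right) \frac{213540}{16442429} = \frac{77121636}{407} \cdot \frac{213540}{16442429} = \frac{16468554151440}{6692068603}$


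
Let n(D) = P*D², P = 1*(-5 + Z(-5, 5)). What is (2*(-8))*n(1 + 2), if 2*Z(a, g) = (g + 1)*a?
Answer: 2880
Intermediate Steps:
Z(a, g) = a*(1 + g)/2 (Z(a, g) = ((g + 1)*a)/2 = ((1 + g)*a)/2 = (a*(1 + g))/2 = a*(1 + g)/2)
P = -20 (P = 1*(-5 + (½)*(-5)*(1 + 5)) = 1*(-5 + (½)*(-5)*6) = 1*(-5 - 15) = 1*(-20) = -20)
n(D) = -20*D²
(2*(-8))*n(1 + 2) = (2*(-8))*(-20*(1 + 2)²) = -(-320)*3² = -(-320)*9 = -16*(-180) = 2880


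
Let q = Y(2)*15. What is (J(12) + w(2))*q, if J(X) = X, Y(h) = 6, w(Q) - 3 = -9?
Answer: 540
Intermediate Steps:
w(Q) = -6 (w(Q) = 3 - 9 = -6)
q = 90 (q = 6*15 = 90)
(J(12) + w(2))*q = (12 - 6)*90 = 6*90 = 540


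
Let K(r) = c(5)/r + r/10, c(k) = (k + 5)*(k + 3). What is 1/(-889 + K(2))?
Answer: -5/4244 ≈ -0.0011781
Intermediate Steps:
c(k) = (3 + k)*(5 + k) (c(k) = (5 + k)*(3 + k) = (3 + k)*(5 + k))
K(r) = 80/r + r/10 (K(r) = (15 + 5**2 + 8*5)/r + r/10 = (15 + 25 + 40)/r + r*(1/10) = 80/r + r/10)
1/(-889 + K(2)) = 1/(-889 + (80/2 + (1/10)*2)) = 1/(-889 + (80*(1/2) + 1/5)) = 1/(-889 + (40 + 1/5)) = 1/(-889 + 201/5) = 1/(-4244/5) = -5/4244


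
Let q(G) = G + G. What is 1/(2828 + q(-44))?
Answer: 1/2740 ≈ 0.00036496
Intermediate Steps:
q(G) = 2*G
1/(2828 + q(-44)) = 1/(2828 + 2*(-44)) = 1/(2828 - 88) = 1/2740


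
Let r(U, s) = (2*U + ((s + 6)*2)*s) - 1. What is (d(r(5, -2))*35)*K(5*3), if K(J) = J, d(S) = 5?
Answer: 2625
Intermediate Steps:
r(U, s) = -1 + 2*U + s*(12 + 2*s) (r(U, s) = (2*U + ((6 + s)*2)*s) - 1 = (2*U + (12 + 2*s)*s) - 1 = (2*U + s*(12 + 2*s)) - 1 = -1 + 2*U + s*(12 + 2*s))
(d(r(5, -2))*35)*K(5*3) = (5*35)*(5*3) = 175*15 = 2625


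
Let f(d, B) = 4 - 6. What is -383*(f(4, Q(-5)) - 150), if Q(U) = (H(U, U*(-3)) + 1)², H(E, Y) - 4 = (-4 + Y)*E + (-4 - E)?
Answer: 58216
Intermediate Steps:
H(E, Y) = -E + E*(-4 + Y) (H(E, Y) = 4 + ((-4 + Y)*E + (-4 - E)) = 4 + (E*(-4 + Y) + (-4 - E)) = 4 + (-4 - E + E*(-4 + Y)) = -E + E*(-4 + Y))
Q(U) = (1 + U*(-5 - 3*U))² (Q(U) = (U*(-5 + U*(-3)) + 1)² = (U*(-5 - 3*U) + 1)² = (1 + U*(-5 - 3*U))²)
f(d, B) = -2
-383*(f(4, Q(-5)) - 150) = -383*(-2 - 150) = -383*(-152) = 58216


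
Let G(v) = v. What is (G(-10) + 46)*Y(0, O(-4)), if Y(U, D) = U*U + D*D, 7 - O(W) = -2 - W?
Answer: 900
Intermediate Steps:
O(W) = 9 + W (O(W) = 7 - (-2 - W) = 7 + (2 + W) = 9 + W)
Y(U, D) = D² + U² (Y(U, D) = U² + D² = D² + U²)
(G(-10) + 46)*Y(0, O(-4)) = (-10 + 46)*((9 - 4)² + 0²) = 36*(5² + 0) = 36*(25 + 0) = 36*25 = 900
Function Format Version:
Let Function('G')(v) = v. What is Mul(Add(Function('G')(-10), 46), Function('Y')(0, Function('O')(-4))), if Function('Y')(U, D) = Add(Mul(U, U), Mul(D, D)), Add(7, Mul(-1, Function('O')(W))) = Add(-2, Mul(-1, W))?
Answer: 900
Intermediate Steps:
Function('O')(W) = Add(9, W) (Function('O')(W) = Add(7, Mul(-1, Add(-2, Mul(-1, W)))) = Add(7, Add(2, W)) = Add(9, W))
Function('Y')(U, D) = Add(Pow(D, 2), Pow(U, 2)) (Function('Y')(U, D) = Add(Pow(U, 2), Pow(D, 2)) = Add(Pow(D, 2), Pow(U, 2)))
Mul(Add(Function('G')(-10), 46), Function('Y')(0, Function('O')(-4))) = Mul(Add(-10, 46), Add(Pow(Add(9, -4), 2), Pow(0, 2))) = Mul(36, Add(Pow(5, 2), 0)) = Mul(36, Add(25, 0)) = Mul(36, 25) = 900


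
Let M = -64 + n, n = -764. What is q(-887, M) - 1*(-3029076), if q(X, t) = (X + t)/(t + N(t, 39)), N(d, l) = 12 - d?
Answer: 36347197/12 ≈ 3.0289e+6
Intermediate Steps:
M = -828 (M = -64 - 764 = -828)
q(X, t) = X/12 + t/12 (q(X, t) = (X + t)/(t + (12 - t)) = (X + t)/12 = (X + t)*(1/12) = X/12 + t/12)
q(-887, M) - 1*(-3029076) = ((1/12)*(-887) + (1/12)*(-828)) - 1*(-3029076) = (-887/12 - 69) + 3029076 = -1715/12 + 3029076 = 36347197/12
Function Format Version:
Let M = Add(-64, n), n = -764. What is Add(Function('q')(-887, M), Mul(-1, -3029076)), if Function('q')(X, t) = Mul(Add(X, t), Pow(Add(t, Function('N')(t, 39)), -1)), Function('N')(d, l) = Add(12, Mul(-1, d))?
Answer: Rational(36347197, 12) ≈ 3.0289e+6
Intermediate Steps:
M = -828 (M = Add(-64, -764) = -828)
Function('q')(X, t) = Add(Mul(Rational(1, 12), X), Mul(Rational(1, 12), t)) (Function('q')(X, t) = Mul(Add(X, t), Pow(Add(t, Add(12, Mul(-1, t))), -1)) = Mul(Add(X, t), Pow(12, -1)) = Mul(Add(X, t), Rational(1, 12)) = Add(Mul(Rational(1, 12), X), Mul(Rational(1, 12), t)))
Add(Function('q')(-887, M), Mul(-1, -3029076)) = Add(Add(Mul(Rational(1, 12), -887), Mul(Rational(1, 12), -828)), Mul(-1, -3029076)) = Add(Add(Rational(-887, 12), -69), 3029076) = Add(Rational(-1715, 12), 3029076) = Rational(36347197, 12)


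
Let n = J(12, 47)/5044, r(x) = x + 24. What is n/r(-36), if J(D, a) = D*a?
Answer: -47/5044 ≈ -0.0093180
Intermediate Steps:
r(x) = 24 + x
n = 141/1261 (n = (12*47)/5044 = 564*(1/5044) = 141/1261 ≈ 0.11182)
n/r(-36) = 141/(1261*(24 - 36)) = (141/1261)/(-12) = (141/1261)*(-1/12) = -47/5044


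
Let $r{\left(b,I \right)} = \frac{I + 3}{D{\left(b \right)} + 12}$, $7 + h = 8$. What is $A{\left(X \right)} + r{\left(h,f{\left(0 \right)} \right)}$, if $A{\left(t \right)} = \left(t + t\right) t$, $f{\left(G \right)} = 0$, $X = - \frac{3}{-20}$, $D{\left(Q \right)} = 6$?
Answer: $\frac{127}{600} \approx 0.21167$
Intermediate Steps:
$h = 1$ ($h = -7 + 8 = 1$)
$X = \frac{3}{20}$ ($X = \left(-3\right) \left(- \frac{1}{20}\right) = \frac{3}{20} \approx 0.15$)
$A{\left(t \right)} = 2 t^{2}$ ($A{\left(t \right)} = 2 t t = 2 t^{2}$)
$r{\left(b,I \right)} = \frac{1}{6} + \frac{I}{18}$ ($r{\left(b,I \right)} = \frac{I + 3}{6 + 12} = \frac{3 + I}{18} = \left(3 + I\right) \frac{1}{18} = \frac{1}{6} + \frac{I}{18}$)
$A{\left(X \right)} + r{\left(h,f{\left(0 \right)} \right)} = 2 \left(\frac{3}{20}\right)^{2} + \left(\frac{1}{6} + \frac{1}{18} \cdot 0\right) = 2 \cdot \frac{9}{400} + \left(\frac{1}{6} + 0\right) = \frac{9}{200} + \frac{1}{6} = \frac{127}{600}$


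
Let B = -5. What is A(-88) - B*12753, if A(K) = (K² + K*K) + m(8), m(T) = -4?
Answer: 79249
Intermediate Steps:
A(K) = -4 + 2*K² (A(K) = (K² + K*K) - 4 = (K² + K²) - 4 = 2*K² - 4 = -4 + 2*K²)
A(-88) - B*12753 = (-4 + 2*(-88)²) - (-5)*12753 = (-4 + 2*7744) - 1*(-63765) = (-4 + 15488) + 63765 = 15484 + 63765 = 79249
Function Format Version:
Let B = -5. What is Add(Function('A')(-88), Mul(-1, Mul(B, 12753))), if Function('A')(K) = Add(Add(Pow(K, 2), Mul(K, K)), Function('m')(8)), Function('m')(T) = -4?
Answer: 79249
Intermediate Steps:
Function('A')(K) = Add(-4, Mul(2, Pow(K, 2))) (Function('A')(K) = Add(Add(Pow(K, 2), Mul(K, K)), -4) = Add(Add(Pow(K, 2), Pow(K, 2)), -4) = Add(Mul(2, Pow(K, 2)), -4) = Add(-4, Mul(2, Pow(K, 2))))
Add(Function('A')(-88), Mul(-1, Mul(B, 12753))) = Add(Add(-4, Mul(2, Pow(-88, 2))), Mul(-1, Mul(-5, 12753))) = Add(Add(-4, Mul(2, 7744)), Mul(-1, -63765)) = Add(Add(-4, 15488), 63765) = Add(15484, 63765) = 79249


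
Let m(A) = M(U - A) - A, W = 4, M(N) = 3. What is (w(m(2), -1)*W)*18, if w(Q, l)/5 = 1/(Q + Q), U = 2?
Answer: 180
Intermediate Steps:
m(A) = 3 - A
w(Q, l) = 5/(2*Q) (w(Q, l) = 5/(Q + Q) = 5/((2*Q)) = 5*(1/(2*Q)) = 5/(2*Q))
(w(m(2), -1)*W)*18 = ((5/(2*(3 - 1*2)))*4)*18 = ((5/(2*(3 - 2)))*4)*18 = (((5/2)/1)*4)*18 = (((5/2)*1)*4)*18 = ((5/2)*4)*18 = 10*18 = 180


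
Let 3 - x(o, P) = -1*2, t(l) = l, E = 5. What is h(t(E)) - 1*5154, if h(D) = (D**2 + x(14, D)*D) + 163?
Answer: -4941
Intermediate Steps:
x(o, P) = 5 (x(o, P) = 3 - (-1)*2 = 3 - 1*(-2) = 3 + 2 = 5)
h(D) = 163 + D**2 + 5*D (h(D) = (D**2 + 5*D) + 163 = 163 + D**2 + 5*D)
h(t(E)) - 1*5154 = (163 + 5**2 + 5*5) - 1*5154 = (163 + 25 + 25) - 5154 = 213 - 5154 = -4941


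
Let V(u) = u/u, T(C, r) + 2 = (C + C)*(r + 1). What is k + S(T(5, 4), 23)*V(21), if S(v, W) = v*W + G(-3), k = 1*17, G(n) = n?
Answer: 1118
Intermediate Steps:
T(C, r) = -2 + 2*C*(1 + r) (T(C, r) = -2 + (C + C)*(r + 1) = -2 + (2*C)*(1 + r) = -2 + 2*C*(1 + r))
V(u) = 1
k = 17
S(v, W) = -3 + W*v (S(v, W) = v*W - 3 = W*v - 3 = -3 + W*v)
k + S(T(5, 4), 23)*V(21) = 17 + (-3 + 23*(-2 + 2*5 + 2*5*4))*1 = 17 + (-3 + 23*(-2 + 10 + 40))*1 = 17 + (-3 + 23*48)*1 = 17 + (-3 + 1104)*1 = 17 + 1101*1 = 17 + 1101 = 1118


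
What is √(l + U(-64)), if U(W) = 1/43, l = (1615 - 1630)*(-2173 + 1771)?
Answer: √11149513/43 ≈ 77.653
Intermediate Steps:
l = 6030 (l = -15*(-402) = 6030)
U(W) = 1/43
√(l + U(-64)) = √(6030 + 1/43) = √(259291/43) = √11149513/43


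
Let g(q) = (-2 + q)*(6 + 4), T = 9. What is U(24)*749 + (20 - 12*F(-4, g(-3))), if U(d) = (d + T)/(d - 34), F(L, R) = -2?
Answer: -24277/10 ≈ -2427.7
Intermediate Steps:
g(q) = -20 + 10*q (g(q) = (-2 + q)*10 = -20 + 10*q)
U(d) = (9 + d)/(-34 + d) (U(d) = (d + 9)/(d - 34) = (9 + d)/(-34 + d))
U(24)*749 + (20 - 12*F(-4, g(-3))) = ((9 + 24)/(-34 + 24))*749 + (20 - 12*(-2)) = (33/(-10))*749 + (20 + 24) = -1/10*33*749 + 44 = -33/10*749 + 44 = -24717/10 + 44 = -24277/10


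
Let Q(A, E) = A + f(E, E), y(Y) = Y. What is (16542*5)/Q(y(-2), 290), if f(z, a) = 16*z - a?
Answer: 41355/2174 ≈ 19.023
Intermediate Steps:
f(z, a) = -a + 16*z
Q(A, E) = A + 15*E (Q(A, E) = A + (-E + 16*E) = A + 15*E)
(16542*5)/Q(y(-2), 290) = (16542*5)/(-2 + 15*290) = 82710/(-2 + 4350) = 82710/4348 = 82710*(1/4348) = 41355/2174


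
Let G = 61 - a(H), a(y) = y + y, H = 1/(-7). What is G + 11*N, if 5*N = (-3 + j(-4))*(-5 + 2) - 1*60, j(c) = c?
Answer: -858/35 ≈ -24.514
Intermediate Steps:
H = -⅐ ≈ -0.14286
a(y) = 2*y
G = 429/7 (G = 61 - 2*(-1)/7 = 61 - 1*(-2/7) = 61 + 2/7 = 429/7 ≈ 61.286)
N = -39/5 (N = ((-3 - 4)*(-5 + 2) - 1*60)/5 = (-7*(-3) - 60)/5 = (21 - 60)/5 = (⅕)*(-39) = -39/5 ≈ -7.8000)
G + 11*N = 429/7 + 11*(-39/5) = 429/7 - 429/5 = -858/35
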